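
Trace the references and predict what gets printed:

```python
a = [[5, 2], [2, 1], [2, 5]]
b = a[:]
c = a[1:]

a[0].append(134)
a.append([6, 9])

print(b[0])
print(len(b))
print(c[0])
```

Key concept: slice with nested mutation.
Step by step:
`a = [[5, 2], [2, 1], [2, 5]]` → a = [[5, 2], [2, 1], [2, 5]]
`b = a[:]` → b = [[5, 2], [2, 1], [2, 5]]
`c = a[1:]` → c = [[2, 1], [2, 5]]
`a[0].append(134)` → a = [[5, 2, 134], [2, 1], [2, 5]]; b = [[5, 2, 134], [2, 1], [2, 5]]
`a.append([6, 9])` → a = [[5, 2, 134], [2, 1], [2, 5], [6, 9]]
`print(b[0])` → prints [5, 2, 134]
`print(len(b))` → prints 3
`print(c[0])` → prints [2, 1]

Answer:
[5, 2, 134]
3
[2, 1]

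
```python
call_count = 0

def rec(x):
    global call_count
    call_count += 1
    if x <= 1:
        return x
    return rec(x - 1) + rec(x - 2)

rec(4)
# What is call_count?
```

Calls(x) = 1 + Calls(x-1) + Calls(x-2); Calls(0)=Calls(1)=1. For x=4 this gives 9.

Answer: 9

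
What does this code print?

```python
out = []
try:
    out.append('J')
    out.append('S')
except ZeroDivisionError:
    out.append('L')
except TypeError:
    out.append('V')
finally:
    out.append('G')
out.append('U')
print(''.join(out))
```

Execution trace: 'J' (try body) → 'S' (try body, no exception) → 'G' (finally) → 'U' (after the try/except). Output: JSGU

Answer: JSGU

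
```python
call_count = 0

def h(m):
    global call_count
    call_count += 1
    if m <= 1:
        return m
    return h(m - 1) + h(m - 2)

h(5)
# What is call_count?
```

Calls(m) = 1 + Calls(m-1) + Calls(m-2); Calls(0)=Calls(1)=1. For m=5 this gives 15.

Answer: 15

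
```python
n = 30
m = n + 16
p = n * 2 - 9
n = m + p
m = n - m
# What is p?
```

Trace:
`n = 30` → n = 30
`m = n + 16` → m = 46
`p = n * 2 - 9` → p = 51
`n = m + p` → n = 97
`m = n - m` → m = 51
So p = 51

Answer: 51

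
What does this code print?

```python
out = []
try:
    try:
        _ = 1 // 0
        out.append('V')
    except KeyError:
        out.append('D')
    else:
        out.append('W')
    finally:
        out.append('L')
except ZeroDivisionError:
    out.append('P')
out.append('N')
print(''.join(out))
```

Execution trace: 'L' (finally) → 'P' (outer except ZeroDivisionError) → 'N' (after the try/except). Output: LPN

Answer: LPN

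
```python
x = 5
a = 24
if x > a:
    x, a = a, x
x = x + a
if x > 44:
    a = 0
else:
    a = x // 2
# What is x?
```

Trace:
`x = 5` → x = 5
`a = 24` → a = 24
`if x > a: ...` → x > a is False → no variable changes
`x = x + a` → x = 29
`if x > 44: ...` → x > 44 is False, take else branch → a = 14
So x = 29

Answer: 29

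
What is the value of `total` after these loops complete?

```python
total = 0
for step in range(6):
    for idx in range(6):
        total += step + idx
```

Sum of all step+idx for step,idx in 6x6
`total` takes the values: 0 → 1 → 3 → 6 → 10 → 15 → 16 → 18 → 21 → 25 → 30 → 36 → 38 → 41 → 45 → 50 → 56 → 63 → 66 → 70 → 75 → 81 → 88 → 96 → 100 → 105 → 111 → 118 → 126 → 135 → 140 → 146 → 153 → 161 → 170 → 180

Answer: 180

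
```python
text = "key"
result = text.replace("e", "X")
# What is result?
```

Trace:
`text = "key"` → text = 'key'
`result = text.replace("e", "X")` → result = 'kXy'
So result = 'kXy'

Answer: 'kXy'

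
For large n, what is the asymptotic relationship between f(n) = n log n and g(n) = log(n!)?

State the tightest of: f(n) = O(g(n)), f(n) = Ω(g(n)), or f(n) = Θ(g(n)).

n log n vs log(n!): f(n) = Θ(g(n)) — they are asymptotically equivalent (Stirling's approximation).

Answer: f(n) = Θ(g(n)) — they are asymptotically equivalent (Stirling's approximation).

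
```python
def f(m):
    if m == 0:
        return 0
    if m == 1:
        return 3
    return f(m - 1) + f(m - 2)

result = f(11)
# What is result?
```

Build up from base cases: f(0)=0, f(1)=3, f(2)=3, f(3)=6, f(4)=9, f(5)=15, f(6)=24, ..., f(11)=267

Answer: 267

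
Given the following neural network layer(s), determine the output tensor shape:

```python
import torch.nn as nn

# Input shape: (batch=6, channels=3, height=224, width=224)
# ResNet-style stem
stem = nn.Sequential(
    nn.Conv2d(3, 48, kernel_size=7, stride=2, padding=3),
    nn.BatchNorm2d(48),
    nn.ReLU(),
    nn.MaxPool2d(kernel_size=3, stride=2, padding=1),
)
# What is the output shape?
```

Input: (6, 3, 224, 224) -> after Conv2d 7x7 stride=2: (6, 48, 112, 112) -> Output: (6, 48, 56, 56)

Answer: (6, 48, 56, 56)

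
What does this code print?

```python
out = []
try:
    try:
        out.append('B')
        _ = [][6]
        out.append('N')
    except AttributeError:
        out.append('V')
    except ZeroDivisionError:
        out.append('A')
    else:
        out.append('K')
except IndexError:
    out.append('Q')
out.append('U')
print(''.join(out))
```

Execution trace: 'B' (try body) → 'Q' (outer except IndexError) → 'U' (after the try/except). Output: BQU

Answer: BQU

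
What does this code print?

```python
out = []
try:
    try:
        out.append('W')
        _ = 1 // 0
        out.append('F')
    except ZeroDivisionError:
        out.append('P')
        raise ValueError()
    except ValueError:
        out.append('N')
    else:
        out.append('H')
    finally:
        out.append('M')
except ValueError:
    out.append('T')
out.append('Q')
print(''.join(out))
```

Execution trace: 'W' (inner try body) → 'P' (inner except ZeroDivisionError) → 'M' (inner finally) → 'T' (outer except ValueError) → 'Q' (after the try/except). Output: WPMTQ

Answer: WPMTQ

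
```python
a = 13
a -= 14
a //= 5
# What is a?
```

Trace:
`a = 13` → a = 13
`a -= 14` → a = -1
`a //= 5` → a = -1
So a = -1

Answer: -1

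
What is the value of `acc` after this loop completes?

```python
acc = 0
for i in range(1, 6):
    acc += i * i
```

Sum of squares 1² to 5² = 55
`acc` takes the values: 0 → 1 → 5 → 14 → 30 → 55

Answer: 55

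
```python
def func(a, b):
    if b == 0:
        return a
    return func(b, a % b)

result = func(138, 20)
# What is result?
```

func(138, 20) -> func(20, 18) -> func(18, 2) -> func(2, 0) -> 2

Answer: 2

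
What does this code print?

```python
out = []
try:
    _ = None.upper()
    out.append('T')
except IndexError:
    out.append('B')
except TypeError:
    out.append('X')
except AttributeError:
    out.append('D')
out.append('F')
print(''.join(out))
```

Execution trace: 'D' (except AttributeError) → 'F' (after the try/except). Output: DF

Answer: DF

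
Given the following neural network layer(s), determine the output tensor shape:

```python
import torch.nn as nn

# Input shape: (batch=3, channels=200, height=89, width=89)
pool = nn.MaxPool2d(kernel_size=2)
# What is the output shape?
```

Input: (3, 200, 89, 89) -> Output: (3, 200, 44, 44)

Answer: (3, 200, 44, 44)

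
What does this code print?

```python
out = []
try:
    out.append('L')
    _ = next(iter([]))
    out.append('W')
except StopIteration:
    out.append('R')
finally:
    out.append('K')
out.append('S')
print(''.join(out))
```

Execution trace: 'L' (try body) → 'R' (except StopIteration) → 'K' (finally) → 'S' (after the try/except). Output: LRKS

Answer: LRKS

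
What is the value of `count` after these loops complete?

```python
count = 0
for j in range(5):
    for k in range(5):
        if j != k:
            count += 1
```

5² - 5 (exclude diagonal)
`count` takes the values: 0 → 1 → 2 → 3 → 4 → 5 → 6 → 7 → 8 → 9 → 10 → 11 → 12 → 13 → 14 → 15 → 16 → 17 → 18 → 19 → 20

Answer: 20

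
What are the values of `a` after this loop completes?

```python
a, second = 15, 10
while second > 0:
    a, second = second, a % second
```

GCD of 15 and 10
`a` takes the values: 15 → 10 → 5

Answer: 5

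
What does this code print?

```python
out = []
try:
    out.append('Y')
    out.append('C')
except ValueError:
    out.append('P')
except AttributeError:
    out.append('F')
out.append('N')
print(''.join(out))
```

Execution trace: 'Y' (try body) → 'C' (try body, no exception) → 'N' (after the try/except). Output: YCN

Answer: YCN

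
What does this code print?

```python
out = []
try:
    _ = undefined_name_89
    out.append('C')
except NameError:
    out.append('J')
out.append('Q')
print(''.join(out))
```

Execution trace: 'J' (except NameError) → 'Q' (after the try/except). Output: JQ

Answer: JQ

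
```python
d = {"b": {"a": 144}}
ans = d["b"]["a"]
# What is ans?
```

Trace:
`d = {"b": {"a": 144}}` → d = {'b': {'a': 144}}
`ans = d["b"]["a"]` → ans = 144
So ans = 144

Answer: 144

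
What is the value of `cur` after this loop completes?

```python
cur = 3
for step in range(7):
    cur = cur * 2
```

Multiply by 2, 7 times: 3 * 2^7 = 384
`cur` takes the values: 3 → 6 → 12 → 24 → 48 → 96 → 192 → 384

Answer: 384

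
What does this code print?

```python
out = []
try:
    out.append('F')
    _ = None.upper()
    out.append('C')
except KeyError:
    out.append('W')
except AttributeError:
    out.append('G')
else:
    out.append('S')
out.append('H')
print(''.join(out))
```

Execution trace: 'F' (try body) → 'G' (except AttributeError) → 'H' (after the try/except). Output: FGH

Answer: FGH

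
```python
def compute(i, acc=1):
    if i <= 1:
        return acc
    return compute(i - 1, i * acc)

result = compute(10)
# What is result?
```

Accumulator trace (n, acc): (10, 1) -> (9, 10) -> (8, 90) -> (7, 720) -> (6, 5040) -> (5, 30240) -> (4, 151200) -> (3, 604800) -> (2, 1814400) -> (1, 3628800) -> return 3628800

Answer: 3628800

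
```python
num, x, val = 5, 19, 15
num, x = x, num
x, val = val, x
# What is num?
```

Trace:
`num, x, val = 5, 19, 15` → num = 5; x = 19; val = 15
`num, x = x, num` → num = 19; x = 5
`x, val = val, x` → x = 15; val = 5
So num = 19

Answer: 19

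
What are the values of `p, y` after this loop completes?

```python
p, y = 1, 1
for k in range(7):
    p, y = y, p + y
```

Fibonacci: after 7 iterations
`p, y` takes the values: (1, 1) → (1, 2) → (2, 3) → (3, 5) → (5, 8) → (8, 13) → (13, 21) → (21, 34)

Answer: 21, 34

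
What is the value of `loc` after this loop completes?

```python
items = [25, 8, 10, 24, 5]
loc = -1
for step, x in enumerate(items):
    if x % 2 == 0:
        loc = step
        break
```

First even number index in [25, 8, 10, 24, 5]
`loc` takes the values: -1 → 1

Answer: 1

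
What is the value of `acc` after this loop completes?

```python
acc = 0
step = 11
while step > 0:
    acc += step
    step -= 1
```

Sum 11 down to 1
`acc` takes the values: 0 → 11 → 21 → 30 → 38 → 45 → 51 → 56 → 60 → 63 → 65 → 66

Answer: 66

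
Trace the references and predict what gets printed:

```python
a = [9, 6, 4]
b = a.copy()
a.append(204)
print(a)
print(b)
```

Key concept: list.copy() creates independent copy.
Step by step:
`a = [9, 6, 4]` → a = [9, 6, 4]
`b = a.copy()` → b = [9, 6, 4]
`a.append(204)` → a = [9, 6, 4, 204]
`print(a)` → prints [9, 6, 4, 204]
`print(b)` → prints [9, 6, 4]

Answer:
[9, 6, 4, 204]
[9, 6, 4]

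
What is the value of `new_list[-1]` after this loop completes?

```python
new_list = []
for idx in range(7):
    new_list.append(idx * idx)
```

Last element of squares 0 to 6
`new_list` takes the values: [] → [0] → [0, 1] → [0, 1, 4] → [0, 1, 4, 9] → [0, 1, 4, 9, 16] → [0, 1, 4, 9, 16, 25] → [0, 1, 4, 9, 16, 25, 36]
So `new_list[-1]` = 36

Answer: 36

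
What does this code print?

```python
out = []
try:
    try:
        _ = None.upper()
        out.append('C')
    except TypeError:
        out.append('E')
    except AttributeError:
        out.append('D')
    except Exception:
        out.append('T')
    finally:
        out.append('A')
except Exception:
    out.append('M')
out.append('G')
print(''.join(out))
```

Execution trace: 'D' (inner except AttributeError) → 'A' (inner finally) → 'G' (after the try/except). Output: DAG

Answer: DAG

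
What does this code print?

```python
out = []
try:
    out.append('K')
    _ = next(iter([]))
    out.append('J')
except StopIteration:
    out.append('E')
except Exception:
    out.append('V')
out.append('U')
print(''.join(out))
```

Execution trace: 'K' (try body) → 'E' (except StopIteration) → 'U' (after the try/except). Output: KEU

Answer: KEU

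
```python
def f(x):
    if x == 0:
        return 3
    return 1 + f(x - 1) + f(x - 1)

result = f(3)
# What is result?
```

f(x) = 1 + 2·f(x-1), f(0)=3. Closed form: (3+1)·2^3 - 1 = 31.

Answer: 31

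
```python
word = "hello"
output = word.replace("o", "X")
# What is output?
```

Trace:
`word = "hello"` → word = 'hello'
`output = word.replace("o", "X")` → output = 'hellX'
So output = 'hellX'

Answer: 'hellX'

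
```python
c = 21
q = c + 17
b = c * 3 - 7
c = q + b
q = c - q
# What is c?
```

Trace:
`c = 21` → c = 21
`q = c + 17` → q = 38
`b = c * 3 - 7` → b = 56
`c = q + b` → c = 94
`q = c - q` → q = 56
So c = 94

Answer: 94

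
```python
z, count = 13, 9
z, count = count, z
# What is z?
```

Trace:
`z, count = 13, 9` → z = 13; count = 9
`z, count = count, z` → z = 9; count = 13
So z = 9

Answer: 9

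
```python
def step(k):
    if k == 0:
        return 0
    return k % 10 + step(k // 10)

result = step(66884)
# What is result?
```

Sum of digits of 66884: 4 + 8 + 8 + 6 + 6 = 32

Answer: 32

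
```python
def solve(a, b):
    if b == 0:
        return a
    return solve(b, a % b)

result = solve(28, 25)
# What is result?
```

solve(28, 25) -> solve(25, 3) -> solve(3, 1) -> solve(1, 0) -> 1

Answer: 1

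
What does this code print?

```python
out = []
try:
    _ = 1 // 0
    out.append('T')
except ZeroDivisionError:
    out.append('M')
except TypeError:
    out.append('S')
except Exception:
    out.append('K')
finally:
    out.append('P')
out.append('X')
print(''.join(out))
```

Execution trace: 'M' (except ZeroDivisionError) → 'P' (finally) → 'X' (after the try/except). Output: MPX

Answer: MPX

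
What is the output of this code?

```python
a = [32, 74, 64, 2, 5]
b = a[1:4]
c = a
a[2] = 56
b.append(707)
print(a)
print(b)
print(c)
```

Key concept: slice vs alias.
Step by step:
`a = [32, 74, 64, 2, 5]` → a = [32, 74, 64, 2, 5]
`b = a[1:4]` → b = [74, 64, 2]
`c = a` → c = [32, 74, 64, 2, 5] (same object as a)
`a[2] = 56` → a = [32, 74, 56, 2, 5] (same object as c); c = [32, 74, 56, 2, 5] (same object as a)
`b.append(707)` → b = [74, 64, 2, 707]
`print(a)` → prints [32, 74, 56, 2, 5]
`print(b)` → prints [74, 64, 2, 707]
`print(c)` → prints [32, 74, 56, 2, 5]

Answer:
[32, 74, 56, 2, 5]
[74, 64, 2, 707]
[32, 74, 56, 2, 5]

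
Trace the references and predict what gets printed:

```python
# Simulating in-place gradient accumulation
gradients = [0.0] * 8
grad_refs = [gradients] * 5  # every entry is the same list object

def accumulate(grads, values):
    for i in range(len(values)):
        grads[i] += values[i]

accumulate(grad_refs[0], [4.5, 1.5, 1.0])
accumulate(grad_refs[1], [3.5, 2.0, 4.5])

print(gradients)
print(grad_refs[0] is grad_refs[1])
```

Key concept: gradient accumulation aliasing.
Step by step:
`gradients = [0.0] * 8` → gradients = [0.0, 0.0, 0.0, 0.0, 0.0, 0.0, 0.0, 0.0]
`grad_refs = [gradients] * 5` → grad_refs = [[0.0, 0.0, 0.0, 0.0, 0.0, 0.0, 0.0, 0.0], [0.0, 0.0, 0.0, 0.0, 0.0, 0.0, 0.0, 0.0], [0.0, 0.0, 0.0, 0.0, 0.0, 0.0, 0.0, 0.0], [0.0, 0.0, 0.0, 0.0, 0.0, 0.0, 0.0, 0.0], [0.0, 0.0, 0.0, 0.0, 0.0, 0.0, 0.0, 0.0]]
`accumulate(grad_refs[0], [4.5, 1.5, 1.0])` → gradients = [4.5, 1.5, 1.0, 0.0, 0.0, 0.0, 0.0, 0.0]; grad_refs = [[4.5, 1.5, 1.0, 0.0, 0.0, 0.0, 0.0, 0.0], [4.5, 1.5, 1.0, 0.0, 0.0, 0.0, 0.0, 0.0], [4.5, 1.5, 1.0, 0.0, 0.0, 0.0, 0.0, 0.0], [4.5, 1.5, 1.0, 0.0, 0.0, 0.0, 0.0, 0.0], [4.5, 1.5, 1.0, 0.0, 0.0, 0.0, 0.0, 0.0]]
`accumulate(grad_refs[1], [3.5, 2.0, 4.5])` → gradients = [8.0, 3.5, 5.5, 0.0, 0.0, 0.0, 0.0, 0.0]; grad_refs = [[8.0, 3.5, 5.5, 0.0, 0.0, 0.0, 0.0, 0.0], [8.0, 3.5, 5.5, 0.0, 0.0, 0.0, 0.0, 0.0], [8.0, 3.5, 5.5, 0.0, 0.0, 0.0, 0.0, 0.0], [8.0, 3.5, 5.5, 0.0, 0.0, 0.0, 0.0, 0.0], [8.0, 3.5, 5.5, 0.0, 0.0, 0.0, 0.0, 0.0]]
`print(gradients)` → prints [8.0, 3.5, 5.5, 0.0, 0.0, 0.0, 0.0, 0.0]
`print(grad_refs[0] is grad_refs[1])` → prints True

Answer:
[8.0, 3.5, 5.5, 0.0, 0.0, 0.0, 0.0, 0.0]
True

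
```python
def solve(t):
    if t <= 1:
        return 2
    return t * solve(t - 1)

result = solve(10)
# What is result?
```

solve(10) = 10 * 9 * 8 * 7 * 6 * 5 * 4 * 3 * 2 * 2 = 7257600

Answer: 7257600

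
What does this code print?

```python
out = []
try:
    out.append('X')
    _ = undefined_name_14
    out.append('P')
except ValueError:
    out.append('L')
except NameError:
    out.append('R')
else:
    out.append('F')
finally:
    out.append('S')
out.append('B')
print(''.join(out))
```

Execution trace: 'X' (try body) → 'R' (except NameError) → 'S' (finally) → 'B' (after the try/except). Output: XRSB

Answer: XRSB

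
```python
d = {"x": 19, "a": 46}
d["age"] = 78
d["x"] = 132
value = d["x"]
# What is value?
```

Trace:
`d = {"x": 19, "a": 46}` → d = {'x': 19, 'a': 46}
`d["age"] = 78` → d = {'x': 19, 'a': 46, 'age': 78}
`d["x"] = 132` → d = {'x': 132, 'a': 46, 'age': 78}
`value = d["x"]` → value = 132
So value = 132

Answer: 132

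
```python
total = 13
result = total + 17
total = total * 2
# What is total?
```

Trace:
`total = 13` → total = 13
`result = total + 17` → result = 30
`total = total * 2` → total = 26
So total = 26

Answer: 26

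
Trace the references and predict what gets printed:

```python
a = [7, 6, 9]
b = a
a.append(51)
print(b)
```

Key concept: basic list aliasing.
Step by step:
`a = [7, 6, 9]` → a = [7, 6, 9]
`b = a` → b = [7, 6, 9] (same object as a)
`a.append(51)` → a = [7, 6, 9, 51] (same object as b); b = [7, 6, 9, 51] (same object as a)
`print(b)` → prints [7, 6, 9, 51]

Answer: [7, 6, 9, 51]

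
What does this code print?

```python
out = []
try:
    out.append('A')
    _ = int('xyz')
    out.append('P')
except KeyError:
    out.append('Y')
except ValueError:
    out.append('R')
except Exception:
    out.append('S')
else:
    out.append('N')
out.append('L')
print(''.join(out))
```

Execution trace: 'A' (try body) → 'R' (except ValueError) → 'L' (after the try/except). Output: ARL

Answer: ARL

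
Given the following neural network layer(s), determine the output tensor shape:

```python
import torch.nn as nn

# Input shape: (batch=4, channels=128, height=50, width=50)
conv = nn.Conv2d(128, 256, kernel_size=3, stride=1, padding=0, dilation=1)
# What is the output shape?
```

Input: (4, 128, 50, 50) -> Output: (4, 256, 48, 48)

Answer: (4, 256, 48, 48)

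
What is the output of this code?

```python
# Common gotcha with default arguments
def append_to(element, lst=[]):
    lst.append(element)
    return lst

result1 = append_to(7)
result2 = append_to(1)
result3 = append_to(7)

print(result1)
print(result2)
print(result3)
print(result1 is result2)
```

Key concept: mutable default argument gotcha.
Step by step:
`result1 = append_to(7)` → result1 = [7]
`result2 = append_to(1)` → result1 = [7, 1] (same object as result2); result2 = [7, 1] (same object as result1)
`result3 = append_to(7)` → result1 = [7, 1, 7] (same object as result2, result3); result2 = [7, 1, 7] (same object as result1, result3); result3 = [7, 1, 7] (same object as result1, result2)
`print(result1)` → prints [7, 1, 7]
`print(result2)` → prints [7, 1, 7]
`print(result3)` → prints [7, 1, 7]
`print(result1 is result2)` → prints True

Answer:
[7, 1, 7]
[7, 1, 7]
[7, 1, 7]
True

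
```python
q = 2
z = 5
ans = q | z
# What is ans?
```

Trace:
`q = 2` → q = 2
`z = 5` → z = 5
`ans = q | z` → ans = 7
So ans = 7

Answer: 7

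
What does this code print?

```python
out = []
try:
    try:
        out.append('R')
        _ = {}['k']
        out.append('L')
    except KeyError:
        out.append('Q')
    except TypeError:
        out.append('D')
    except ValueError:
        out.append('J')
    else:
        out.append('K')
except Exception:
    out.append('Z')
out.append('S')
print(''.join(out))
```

Execution trace: 'R' (inner try body) → 'Q' (inner except KeyError) → 'S' (after the try/except). Output: RQS

Answer: RQS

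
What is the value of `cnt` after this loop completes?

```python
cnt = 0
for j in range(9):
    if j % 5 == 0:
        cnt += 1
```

Count numbers divisible by 5 in range(9)
`cnt` takes the values: 0 → 1 → 2

Answer: 2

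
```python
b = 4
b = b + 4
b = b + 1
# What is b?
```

Trace:
`b = 4` → b = 4
`b = b + 4` → b = 8
`b = b + 1` → b = 9
So b = 9

Answer: 9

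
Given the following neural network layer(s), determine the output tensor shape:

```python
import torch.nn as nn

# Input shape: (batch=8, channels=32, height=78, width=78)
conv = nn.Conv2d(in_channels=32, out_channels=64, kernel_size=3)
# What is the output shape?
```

Input: (8, 32, 78, 78) -> Output: (8, 64, 76, 76)

Answer: (8, 64, 76, 76)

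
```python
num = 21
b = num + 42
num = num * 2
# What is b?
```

Trace:
`num = 21` → num = 21
`b = num + 42` → b = 63
`num = num * 2` → num = 42
So b = 63

Answer: 63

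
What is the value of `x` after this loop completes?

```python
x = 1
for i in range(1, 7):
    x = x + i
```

Start at 1, add 1 through 6
`x` takes the values: 1 → 2 → 4 → 7 → 11 → 16 → 22

Answer: 22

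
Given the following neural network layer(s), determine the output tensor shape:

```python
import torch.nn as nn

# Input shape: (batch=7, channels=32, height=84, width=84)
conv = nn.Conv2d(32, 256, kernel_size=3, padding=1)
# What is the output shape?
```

Input: (7, 32, 84, 84) -> Output: (7, 256, 84, 84)

Answer: (7, 256, 84, 84)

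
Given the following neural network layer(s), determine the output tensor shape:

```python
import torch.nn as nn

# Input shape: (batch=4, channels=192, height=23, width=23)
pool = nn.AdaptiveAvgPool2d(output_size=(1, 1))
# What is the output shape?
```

Input: (4, 192, 23, 23) -> Output: (4, 192, 1, 1)

Answer: (4, 192, 1, 1)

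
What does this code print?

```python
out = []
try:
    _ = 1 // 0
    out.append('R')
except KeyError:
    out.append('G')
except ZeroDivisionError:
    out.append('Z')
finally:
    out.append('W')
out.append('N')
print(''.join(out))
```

Execution trace: 'Z' (except ZeroDivisionError) → 'W' (finally) → 'N' (after the try/except). Output: ZWN

Answer: ZWN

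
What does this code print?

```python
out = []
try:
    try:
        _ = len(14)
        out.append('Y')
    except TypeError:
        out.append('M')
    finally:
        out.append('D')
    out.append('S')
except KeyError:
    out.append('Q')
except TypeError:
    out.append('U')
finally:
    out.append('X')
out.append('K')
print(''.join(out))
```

Execution trace: 'M' (inner except TypeError) → 'D' (inner finally) → 'S' (try body, no exception) → 'X' (finally) → 'K' (after the try/except). Output: MDSXK

Answer: MDSXK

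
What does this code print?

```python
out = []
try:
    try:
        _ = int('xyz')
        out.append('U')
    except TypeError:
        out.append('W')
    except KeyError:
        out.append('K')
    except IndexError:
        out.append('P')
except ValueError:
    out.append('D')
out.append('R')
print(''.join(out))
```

Execution trace: 'D' (outer except ValueError) → 'R' (after the try/except). Output: DR

Answer: DR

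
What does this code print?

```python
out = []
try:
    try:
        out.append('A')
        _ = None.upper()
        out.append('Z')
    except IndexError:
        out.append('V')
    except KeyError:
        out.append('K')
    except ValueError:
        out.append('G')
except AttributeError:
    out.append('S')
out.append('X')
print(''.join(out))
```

Execution trace: 'A' (inner try body) → 'S' (outer except AttributeError) → 'X' (after the try/except). Output: ASX

Answer: ASX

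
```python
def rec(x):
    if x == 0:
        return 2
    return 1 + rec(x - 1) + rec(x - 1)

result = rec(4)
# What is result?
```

rec(x) = 1 + 2·rec(x-1), rec(0)=2. Closed form: (2+1)·2^4 - 1 = 47.

Answer: 47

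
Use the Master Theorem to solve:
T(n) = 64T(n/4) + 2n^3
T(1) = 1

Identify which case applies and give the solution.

a=64, b=4, f(n)=2n^3. log_4(64) = 3. Since c=3 = 3, Case 2 applies: T(n) = Θ(n^log_b(a) · log n) = O(n^3 log n).

Answer: O(n^3 log n) - Case 2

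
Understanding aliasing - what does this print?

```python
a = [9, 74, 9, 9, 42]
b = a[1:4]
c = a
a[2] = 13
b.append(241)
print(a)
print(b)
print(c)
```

Key concept: slice vs alias.
Step by step:
`a = [9, 74, 9, 9, 42]` → a = [9, 74, 9, 9, 42]
`b = a[1:4]` → b = [74, 9, 9]
`c = a` → c = [9, 74, 9, 9, 42] (same object as a)
`a[2] = 13` → a = [9, 74, 13, 9, 42] (same object as c); c = [9, 74, 13, 9, 42] (same object as a)
`b.append(241)` → b = [74, 9, 9, 241]
`print(a)` → prints [9, 74, 13, 9, 42]
`print(b)` → prints [74, 9, 9, 241]
`print(c)` → prints [9, 74, 13, 9, 42]

Answer:
[9, 74, 13, 9, 42]
[74, 9, 9, 241]
[9, 74, 13, 9, 42]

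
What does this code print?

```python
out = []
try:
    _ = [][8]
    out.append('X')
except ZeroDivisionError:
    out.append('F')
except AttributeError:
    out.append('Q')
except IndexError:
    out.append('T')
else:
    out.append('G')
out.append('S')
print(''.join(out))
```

Execution trace: 'T' (except IndexError) → 'S' (after the try/except). Output: TS

Answer: TS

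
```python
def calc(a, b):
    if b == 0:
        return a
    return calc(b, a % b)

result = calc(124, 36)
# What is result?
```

calc(124, 36) -> calc(36, 16) -> calc(16, 4) -> calc(4, 0) -> 4

Answer: 4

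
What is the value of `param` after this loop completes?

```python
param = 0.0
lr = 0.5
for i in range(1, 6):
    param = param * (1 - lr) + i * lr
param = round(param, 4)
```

Moving average with lr=0.5
`param` takes the values: 0.0 → 0.5 → 1.25 → 2.125 → 3.0625 → 4.03125 → 4.0312

Answer: 4.0312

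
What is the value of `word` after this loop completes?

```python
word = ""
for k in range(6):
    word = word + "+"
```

Repeat '+' 6 times
`word` takes the values: "" → "+" → "++" → "+++" → "++++" → "+++++" → "++++++"

Answer: "++++++"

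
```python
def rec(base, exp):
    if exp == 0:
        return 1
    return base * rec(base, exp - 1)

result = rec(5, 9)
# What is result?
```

rec(5, 9) = 5 * 5 * 5 * 5 * 5 * 5 * 5 * 5 * 5 = 1953125

Answer: 1953125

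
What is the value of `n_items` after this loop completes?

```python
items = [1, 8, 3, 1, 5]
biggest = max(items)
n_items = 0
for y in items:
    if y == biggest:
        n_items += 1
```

Count of max value 8 in [1, 8, 3, 1, 5]
`n_items` takes the values: 0 → 1

Answer: 1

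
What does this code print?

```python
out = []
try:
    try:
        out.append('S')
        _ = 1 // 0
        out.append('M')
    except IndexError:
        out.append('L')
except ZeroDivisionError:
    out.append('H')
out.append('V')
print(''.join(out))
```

Execution trace: 'S' (try body) → 'H' (outer except ZeroDivisionError) → 'V' (after the try/except). Output: SHV

Answer: SHV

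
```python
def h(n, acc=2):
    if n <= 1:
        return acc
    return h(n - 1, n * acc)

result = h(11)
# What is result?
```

Accumulator trace (n, acc): (11, 2) -> (10, 22) -> (9, 220) -> (8, 1980) -> (7, 15840) -> (6, 110880) -> (5, 665280) -> (4, 3326400) -> (3, 13305600) -> (2, 39916800) -> (1, 79833600) -> return 79833600

Answer: 79833600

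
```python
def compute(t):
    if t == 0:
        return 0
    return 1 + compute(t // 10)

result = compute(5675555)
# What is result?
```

Count of digits of 5675555: 7

Answer: 7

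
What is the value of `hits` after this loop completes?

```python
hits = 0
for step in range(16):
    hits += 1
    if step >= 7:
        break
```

Loop breaks when step reaches 7, hits is 8
`hits` takes the values: 0 → 1 → 2 → 3 → 4 → 5 → 6 → 7 → 8

Answer: 8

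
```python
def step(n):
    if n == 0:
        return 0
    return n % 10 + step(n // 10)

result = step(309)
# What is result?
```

Sum of digits of 309: 9 + 0 + 3 = 12

Answer: 12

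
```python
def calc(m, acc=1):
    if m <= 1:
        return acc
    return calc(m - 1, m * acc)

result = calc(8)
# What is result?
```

Accumulator trace (n, acc): (8, 1) -> (7, 8) -> (6, 56) -> (5, 336) -> (4, 1680) -> (3, 6720) -> (2, 20160) -> (1, 40320) -> return 40320

Answer: 40320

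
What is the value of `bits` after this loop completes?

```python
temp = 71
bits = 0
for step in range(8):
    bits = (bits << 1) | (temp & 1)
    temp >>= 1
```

Reverse lowest 8 bits of 71
`bits` takes the values: 0 → 1 → 3 → 7 → 14 → 28 → 56 → 113 → 226

Answer: 226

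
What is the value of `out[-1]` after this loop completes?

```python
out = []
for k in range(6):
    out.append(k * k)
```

Last element of squares 0 to 5
`out` takes the values: [] → [0] → [0, 1] → [0, 1, 4] → [0, 1, 4, 9] → [0, 1, 4, 9, 16] → [0, 1, 4, 9, 16, 25]
So `out[-1]` = 25

Answer: 25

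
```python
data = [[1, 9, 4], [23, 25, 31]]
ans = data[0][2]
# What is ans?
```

Trace:
`data = [[1, 9, 4], [23, 25, 31]]` → data = [[1, 9, 4], [23, 25, 31]]
`ans = data[0][2]` → ans = 4
So ans = 4

Answer: 4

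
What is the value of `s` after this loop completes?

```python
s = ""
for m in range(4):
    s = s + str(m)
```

Concatenate digits 0 to 3
`s` takes the values: "" → "0" → "01" → "012" → "0123"

Answer: "0123"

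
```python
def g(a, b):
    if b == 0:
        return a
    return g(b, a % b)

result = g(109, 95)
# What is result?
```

g(109, 95) -> g(95, 14) -> g(14, 11) -> g(11, 3) -> g(3, 2) -> g(2, 1) -> g(1, 0) -> 1

Answer: 1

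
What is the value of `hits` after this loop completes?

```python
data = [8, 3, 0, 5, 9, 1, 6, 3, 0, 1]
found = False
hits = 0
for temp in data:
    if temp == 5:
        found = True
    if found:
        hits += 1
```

Count elements after first 5 in [8, 3, 0, 5, 9, 1, 6, 3, 0, 1]
`hits` takes the values: 0 → 1 → 2 → 3 → 4 → 5 → 6 → 7

Answer: 7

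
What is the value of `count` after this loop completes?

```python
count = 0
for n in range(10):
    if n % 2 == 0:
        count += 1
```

Count numbers divisible by 2 in range(10)
`count` takes the values: 0 → 1 → 2 → 3 → 4 → 5

Answer: 5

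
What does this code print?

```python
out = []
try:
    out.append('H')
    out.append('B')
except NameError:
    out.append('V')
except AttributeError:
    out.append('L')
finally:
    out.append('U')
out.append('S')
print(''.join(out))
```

Execution trace: 'H' (try body) → 'B' (try body, no exception) → 'U' (finally) → 'S' (after the try/except). Output: HBUS

Answer: HBUS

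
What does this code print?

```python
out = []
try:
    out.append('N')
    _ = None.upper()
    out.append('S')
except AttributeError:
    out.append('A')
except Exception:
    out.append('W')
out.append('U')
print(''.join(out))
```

Execution trace: 'N' (try body) → 'A' (except AttributeError) → 'U' (after the try/except). Output: NAU

Answer: NAU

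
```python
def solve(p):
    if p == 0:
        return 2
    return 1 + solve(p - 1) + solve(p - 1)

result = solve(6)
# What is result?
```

solve(p) = 1 + 2·solve(p-1), solve(0)=2. Closed form: (2+1)·2^6 - 1 = 191.

Answer: 191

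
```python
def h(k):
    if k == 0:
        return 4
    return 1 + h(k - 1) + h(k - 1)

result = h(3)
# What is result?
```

h(k) = 1 + 2·h(k-1), h(0)=4. Closed form: (4+1)·2^3 - 1 = 39.

Answer: 39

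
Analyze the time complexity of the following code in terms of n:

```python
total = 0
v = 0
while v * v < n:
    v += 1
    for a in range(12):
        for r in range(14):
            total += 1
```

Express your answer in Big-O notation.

Each loop level contributes: √n × 1 × 1. Multiplying the contributions gives O(√n).

Answer: O(√n)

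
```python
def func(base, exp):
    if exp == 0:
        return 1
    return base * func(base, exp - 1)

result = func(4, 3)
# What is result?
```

func(4, 3) = 4 * 4 * 4 = 64

Answer: 64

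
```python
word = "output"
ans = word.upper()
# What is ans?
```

Trace:
`word = "output"` → word = 'output'
`ans = word.upper()` → ans = 'OUTPUT'
So ans = 'OUTPUT'

Answer: 'OUTPUT'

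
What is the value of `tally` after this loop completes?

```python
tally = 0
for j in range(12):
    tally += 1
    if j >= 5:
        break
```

Loop breaks when j reaches 5, tally is 6
`tally` takes the values: 0 → 1 → 2 → 3 → 4 → 5 → 6

Answer: 6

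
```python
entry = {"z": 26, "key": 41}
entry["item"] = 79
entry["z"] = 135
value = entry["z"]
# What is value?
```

Trace:
`entry = {"z": 26, "key": 41}` → entry = {'z': 26, 'key': 41}
`entry["item"] = 79` → entry = {'z': 26, 'key': 41, 'item': 79}
`entry["z"] = 135` → entry = {'z': 135, 'key': 41, 'item': 79}
`value = entry["z"]` → value = 135
So value = 135

Answer: 135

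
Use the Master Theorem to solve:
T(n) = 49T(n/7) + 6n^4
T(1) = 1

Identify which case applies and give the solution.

a=49, b=7, f(n)=6n^4. log_7(49) = 2. Since c=4 > 2 and the regularity condition holds (49(n/7)^4 = (49/7^4)n^4 with 49/7^4 < 1), Case 3 applies: T(n) = Θ(f(n)) = O(n^4).

Answer: O(n^4) - Case 3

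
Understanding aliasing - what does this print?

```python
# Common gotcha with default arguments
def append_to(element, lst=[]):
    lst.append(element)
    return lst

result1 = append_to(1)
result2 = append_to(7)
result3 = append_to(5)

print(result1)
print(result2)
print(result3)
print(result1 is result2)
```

Key concept: mutable default argument gotcha.
Step by step:
`result1 = append_to(1)` → result1 = [1]
`result2 = append_to(7)` → result1 = [1, 7] (same object as result2); result2 = [1, 7] (same object as result1)
`result3 = append_to(5)` → result1 = [1, 7, 5] (same object as result2, result3); result2 = [1, 7, 5] (same object as result1, result3); result3 = [1, 7, 5] (same object as result1, result2)
`print(result1)` → prints [1, 7, 5]
`print(result2)` → prints [1, 7, 5]
`print(result3)` → prints [1, 7, 5]
`print(result1 is result2)` → prints True

Answer:
[1, 7, 5]
[1, 7, 5]
[1, 7, 5]
True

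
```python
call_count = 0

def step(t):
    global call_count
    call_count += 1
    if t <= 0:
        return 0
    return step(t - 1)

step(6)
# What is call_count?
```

Linear recursion stepping by 1: 7 calls from t=6 down to ≤0.

Answer: 7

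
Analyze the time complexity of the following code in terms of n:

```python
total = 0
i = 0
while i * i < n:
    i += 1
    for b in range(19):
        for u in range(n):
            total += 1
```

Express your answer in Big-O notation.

Each loop level contributes: √n × 1 × n. Multiplying the contributions gives O(n√n).

Answer: O(n√n)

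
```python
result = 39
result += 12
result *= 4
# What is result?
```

Trace:
`result = 39` → result = 39
`result += 12` → result = 51
`result *= 4` → result = 204
So result = 204

Answer: 204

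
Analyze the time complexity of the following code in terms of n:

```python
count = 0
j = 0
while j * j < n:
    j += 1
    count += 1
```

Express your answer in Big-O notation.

Each loop level contributes: √n. Multiplying the contributions gives O(√n).

Answer: O(√n)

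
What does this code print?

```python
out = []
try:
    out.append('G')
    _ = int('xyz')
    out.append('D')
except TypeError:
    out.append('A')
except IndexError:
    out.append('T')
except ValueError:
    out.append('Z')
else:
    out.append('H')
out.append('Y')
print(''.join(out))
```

Execution trace: 'G' (try body) → 'Z' (except ValueError) → 'Y' (after the try/except). Output: GZY

Answer: GZY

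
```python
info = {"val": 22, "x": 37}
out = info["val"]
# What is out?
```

Trace:
`info = {"val": 22, "x": 37}` → info = {'val': 22, 'x': 37}
`out = info["val"]` → out = 22
So out = 22

Answer: 22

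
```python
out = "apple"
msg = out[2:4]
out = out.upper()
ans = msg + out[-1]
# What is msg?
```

Trace:
`out = "apple"` → out = 'apple'
`msg = out[2:4]` → msg = 'pl'
`out = out.upper()` → out = 'APPLE'
`ans = msg + out[-1]` → ans = 'plE'
So msg = 'pl'

Answer: 'pl'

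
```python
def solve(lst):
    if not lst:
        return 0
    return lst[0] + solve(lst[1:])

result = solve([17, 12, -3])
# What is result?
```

17 + 12 + (-3) + 0 = 26

Answer: 26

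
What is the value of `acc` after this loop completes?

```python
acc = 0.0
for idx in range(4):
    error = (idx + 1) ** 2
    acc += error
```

Sum of squared losses 1² + 2² + ... + 4²
`acc` takes the values: 0.0 → 1.0 → 5.0 → 14.0 → 30.0

Answer: 30.0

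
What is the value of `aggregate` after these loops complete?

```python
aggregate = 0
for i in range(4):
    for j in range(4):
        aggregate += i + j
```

Sum of all i+j for i,j in 4x4
`aggregate` takes the values: 0 → 1 → 3 → 6 → 7 → 9 → 12 → 16 → 18 → 21 → 25 → 30 → 33 → 37 → 42 → 48

Answer: 48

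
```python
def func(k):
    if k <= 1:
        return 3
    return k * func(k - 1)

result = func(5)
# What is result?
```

func(5) = 5 * 4 * 3 * 2 * 3 = 360

Answer: 360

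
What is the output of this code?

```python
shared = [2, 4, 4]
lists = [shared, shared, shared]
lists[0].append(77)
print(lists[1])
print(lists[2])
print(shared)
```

Key concept: list of same reference.
Step by step:
`shared = [2, 4, 4]` → shared = [2, 4, 4]
`lists = [shared, shared, shared]` → lists = [[2, 4, 4], [2, 4, 4], [2, 4, 4]]
`lists[0].append(77)` → shared = [2, 4, 4, 77]; lists = [[2, 4, 4, 77], [2, 4, 4, 77], [2, 4, 4, 77]]
`print(lists[1])` → prints [2, 4, 4, 77]
`print(lists[2])` → prints [2, 4, 4, 77]
`print(shared)` → prints [2, 4, 4, 77]

Answer:
[2, 4, 4, 77]
[2, 4, 4, 77]
[2, 4, 4, 77]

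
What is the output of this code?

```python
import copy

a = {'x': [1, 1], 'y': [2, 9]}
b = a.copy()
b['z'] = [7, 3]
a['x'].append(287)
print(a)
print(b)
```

Key concept: shallow copy of dict with mutable values.
Step by step:
`a = {'x': [1, 1], 'y': [2, 9]}` → a = {'x': [1, 1], 'y': [2, 9]}
`b = a.copy()` → b = {'x': [1, 1], 'y': [2, 9]}
`b['z'] = [7, 3]` → b = {'x': [1, 1], 'y': [2, 9], 'z': [7, 3]}
`a['x'].append(287)` → a = {'x': [1, 1, 287], 'y': [2, 9]}; b = {'x': [1, 1, 287], 'y': [2, 9], 'z': [7, 3]}
`print(a)` → prints {'x': [1, 1, 287], 'y': [2, 9]}
`print(b)` → prints {'x': [1, 1, 287], 'y': [2, 9], 'z': [7, 3]}

Answer:
{'x': [1, 1, 287], 'y': [2, 9]}
{'x': [1, 1, 287], 'y': [2, 9], 'z': [7, 3]}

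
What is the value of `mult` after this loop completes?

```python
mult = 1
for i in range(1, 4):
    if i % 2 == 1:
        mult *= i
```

Product of odd numbers 1 to 3
`mult` takes the values: 1 → 3

Answer: 3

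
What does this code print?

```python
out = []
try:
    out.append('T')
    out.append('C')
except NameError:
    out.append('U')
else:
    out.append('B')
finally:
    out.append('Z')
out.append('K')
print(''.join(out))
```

Execution trace: 'T' (try body) → 'C' (try body, no exception) → 'B' (else) → 'Z' (finally) → 'K' (after the try/except). Output: TCBZK

Answer: TCBZK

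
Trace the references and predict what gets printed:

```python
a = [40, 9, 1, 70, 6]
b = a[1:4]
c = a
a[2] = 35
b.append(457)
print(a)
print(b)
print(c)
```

Key concept: slice vs alias.
Step by step:
`a = [40, 9, 1, 70, 6]` → a = [40, 9, 1, 70, 6]
`b = a[1:4]` → b = [9, 1, 70]
`c = a` → c = [40, 9, 1, 70, 6] (same object as a)
`a[2] = 35` → a = [40, 9, 35, 70, 6] (same object as c); c = [40, 9, 35, 70, 6] (same object as a)
`b.append(457)` → b = [9, 1, 70, 457]
`print(a)` → prints [40, 9, 35, 70, 6]
`print(b)` → prints [9, 1, 70, 457]
`print(c)` → prints [40, 9, 35, 70, 6]

Answer:
[40, 9, 35, 70, 6]
[9, 1, 70, 457]
[40, 9, 35, 70, 6]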